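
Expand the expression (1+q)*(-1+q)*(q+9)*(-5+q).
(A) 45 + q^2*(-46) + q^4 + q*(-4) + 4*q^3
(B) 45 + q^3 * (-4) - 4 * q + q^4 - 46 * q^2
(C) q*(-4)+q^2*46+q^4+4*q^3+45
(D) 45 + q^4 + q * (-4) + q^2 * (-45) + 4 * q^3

Expanding (1+q)*(-1+q)*(q+9)*(-5+q):
= 45 + q^2*(-46) + q^4 + q*(-4) + 4*q^3
A) 45 + q^2*(-46) + q^4 + q*(-4) + 4*q^3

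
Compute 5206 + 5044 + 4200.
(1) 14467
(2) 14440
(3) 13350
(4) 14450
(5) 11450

First: 5206 + 5044 = 10250
Then: 10250 + 4200 = 14450
4) 14450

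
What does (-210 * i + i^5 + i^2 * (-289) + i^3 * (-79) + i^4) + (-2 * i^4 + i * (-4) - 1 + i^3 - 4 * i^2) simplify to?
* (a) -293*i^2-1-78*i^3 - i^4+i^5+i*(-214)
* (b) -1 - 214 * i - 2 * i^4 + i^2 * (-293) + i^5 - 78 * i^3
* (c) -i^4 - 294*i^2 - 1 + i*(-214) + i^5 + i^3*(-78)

Adding the polynomials and combining like terms:
(-210*i + i^5 + i^2*(-289) + i^3*(-79) + i^4) + (-2*i^4 + i*(-4) - 1 + i^3 - 4*i^2)
= -293*i^2-1-78*i^3 - i^4+i^5+i*(-214)
a) -293*i^2-1-78*i^3 - i^4+i^5+i*(-214)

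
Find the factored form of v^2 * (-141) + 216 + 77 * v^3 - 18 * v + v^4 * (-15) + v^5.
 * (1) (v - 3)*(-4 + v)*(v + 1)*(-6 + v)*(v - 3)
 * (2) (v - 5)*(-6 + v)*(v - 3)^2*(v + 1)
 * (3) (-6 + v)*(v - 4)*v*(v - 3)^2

We need to factor v^2 * (-141) + 216 + 77 * v^3 - 18 * v + v^4 * (-15) + v^5.
The factored form is (v - 3)*(-4 + v)*(v + 1)*(-6 + v)*(v - 3).
1) (v - 3)*(-4 + v)*(v + 1)*(-6 + v)*(v - 3)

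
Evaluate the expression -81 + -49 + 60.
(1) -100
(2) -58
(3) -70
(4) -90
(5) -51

First: -81 + -49 = -130
Then: -130 + 60 = -70
3) -70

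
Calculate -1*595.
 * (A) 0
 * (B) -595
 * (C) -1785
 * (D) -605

-1 * 595 = -595
B) -595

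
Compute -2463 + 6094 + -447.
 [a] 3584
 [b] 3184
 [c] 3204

First: -2463 + 6094 = 3631
Then: 3631 + -447 = 3184
b) 3184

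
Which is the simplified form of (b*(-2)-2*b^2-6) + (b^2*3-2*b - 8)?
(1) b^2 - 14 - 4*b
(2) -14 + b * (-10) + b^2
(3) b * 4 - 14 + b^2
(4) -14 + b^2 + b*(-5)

Adding the polynomials and combining like terms:
(b*(-2) - 2*b^2 - 6) + (b^2*3 - 2*b - 8)
= b^2 - 14 - 4*b
1) b^2 - 14 - 4*b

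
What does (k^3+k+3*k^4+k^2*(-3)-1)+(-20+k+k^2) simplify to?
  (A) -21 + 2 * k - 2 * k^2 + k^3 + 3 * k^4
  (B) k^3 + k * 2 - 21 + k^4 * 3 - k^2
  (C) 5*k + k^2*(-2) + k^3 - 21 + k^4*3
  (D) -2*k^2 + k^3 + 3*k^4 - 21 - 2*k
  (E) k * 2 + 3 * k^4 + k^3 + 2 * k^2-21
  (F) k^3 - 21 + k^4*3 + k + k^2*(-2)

Adding the polynomials and combining like terms:
(k^3 + k + 3*k^4 + k^2*(-3) - 1) + (-20 + k + k^2)
= -21 + 2 * k - 2 * k^2 + k^3 + 3 * k^4
A) -21 + 2 * k - 2 * k^2 + k^3 + 3 * k^4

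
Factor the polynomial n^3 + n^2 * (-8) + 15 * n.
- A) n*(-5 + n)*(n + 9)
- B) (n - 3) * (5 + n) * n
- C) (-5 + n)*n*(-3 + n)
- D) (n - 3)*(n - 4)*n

We need to factor n^3 + n^2 * (-8) + 15 * n.
The factored form is (-5 + n)*n*(-3 + n).
C) (-5 + n)*n*(-3 + n)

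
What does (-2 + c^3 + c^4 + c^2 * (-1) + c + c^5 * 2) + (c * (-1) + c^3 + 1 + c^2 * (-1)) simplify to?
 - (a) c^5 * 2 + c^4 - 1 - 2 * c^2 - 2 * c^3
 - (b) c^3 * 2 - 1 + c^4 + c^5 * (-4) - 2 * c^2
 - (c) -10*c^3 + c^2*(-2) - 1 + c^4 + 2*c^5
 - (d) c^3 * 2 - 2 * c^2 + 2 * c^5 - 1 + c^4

Adding the polynomials and combining like terms:
(-2 + c^3 + c^4 + c^2*(-1) + c + c^5*2) + (c*(-1) + c^3 + 1 + c^2*(-1))
= c^3 * 2 - 2 * c^2 + 2 * c^5 - 1 + c^4
d) c^3 * 2 - 2 * c^2 + 2 * c^5 - 1 + c^4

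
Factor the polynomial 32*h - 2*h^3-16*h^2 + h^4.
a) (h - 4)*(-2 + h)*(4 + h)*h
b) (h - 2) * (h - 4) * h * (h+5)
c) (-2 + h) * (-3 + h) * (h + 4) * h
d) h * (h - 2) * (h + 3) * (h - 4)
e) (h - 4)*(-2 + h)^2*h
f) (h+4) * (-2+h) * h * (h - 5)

We need to factor 32*h - 2*h^3-16*h^2 + h^4.
The factored form is (h - 4)*(-2 + h)*(4 + h)*h.
a) (h - 4)*(-2 + h)*(4 + h)*h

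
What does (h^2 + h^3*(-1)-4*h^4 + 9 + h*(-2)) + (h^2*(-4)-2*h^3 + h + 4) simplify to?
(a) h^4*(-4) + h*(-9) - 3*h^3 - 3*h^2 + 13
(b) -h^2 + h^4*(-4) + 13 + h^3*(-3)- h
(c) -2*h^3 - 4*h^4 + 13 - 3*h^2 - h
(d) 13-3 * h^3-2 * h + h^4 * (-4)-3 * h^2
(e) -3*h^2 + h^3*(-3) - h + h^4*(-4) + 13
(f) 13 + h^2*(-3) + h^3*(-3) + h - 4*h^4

Adding the polynomials and combining like terms:
(h^2 + h^3*(-1) - 4*h^4 + 9 + h*(-2)) + (h^2*(-4) - 2*h^3 + h + 4)
= -3*h^2 + h^3*(-3) - h + h^4*(-4) + 13
e) -3*h^2 + h^3*(-3) - h + h^4*(-4) + 13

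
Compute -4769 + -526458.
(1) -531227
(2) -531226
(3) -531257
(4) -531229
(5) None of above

-4769 + -526458 = -531227
1) -531227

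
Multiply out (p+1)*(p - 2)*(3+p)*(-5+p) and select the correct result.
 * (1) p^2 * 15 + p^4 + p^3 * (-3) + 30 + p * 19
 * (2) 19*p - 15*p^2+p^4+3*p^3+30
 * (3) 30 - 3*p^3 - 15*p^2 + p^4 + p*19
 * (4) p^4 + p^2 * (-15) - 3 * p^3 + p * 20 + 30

Expanding (p+1)*(p - 2)*(3+p)*(-5+p):
= 30 - 3*p^3 - 15*p^2 + p^4 + p*19
3) 30 - 3*p^3 - 15*p^2 + p^4 + p*19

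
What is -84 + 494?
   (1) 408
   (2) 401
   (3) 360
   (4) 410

-84 + 494 = 410
4) 410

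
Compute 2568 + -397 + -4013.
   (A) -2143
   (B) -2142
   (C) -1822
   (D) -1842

First: 2568 + -397 = 2171
Then: 2171 + -4013 = -1842
D) -1842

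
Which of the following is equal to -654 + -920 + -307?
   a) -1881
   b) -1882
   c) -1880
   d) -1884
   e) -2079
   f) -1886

First: -654 + -920 = -1574
Then: -1574 + -307 = -1881
a) -1881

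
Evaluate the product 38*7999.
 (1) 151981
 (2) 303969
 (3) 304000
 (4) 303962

38 * 7999 = 303962
4) 303962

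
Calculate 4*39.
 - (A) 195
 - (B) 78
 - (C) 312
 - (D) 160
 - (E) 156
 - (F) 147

4 * 39 = 156
E) 156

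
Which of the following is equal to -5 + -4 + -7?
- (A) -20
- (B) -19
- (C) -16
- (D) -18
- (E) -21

First: -5 + -4 = -9
Then: -9 + -7 = -16
C) -16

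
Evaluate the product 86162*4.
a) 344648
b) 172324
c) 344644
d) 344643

86162 * 4 = 344648
a) 344648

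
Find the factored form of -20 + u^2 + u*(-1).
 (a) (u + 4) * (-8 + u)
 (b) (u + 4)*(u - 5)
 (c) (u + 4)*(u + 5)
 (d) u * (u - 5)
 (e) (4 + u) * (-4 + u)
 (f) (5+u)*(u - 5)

We need to factor -20 + u^2 + u*(-1).
The factored form is (u + 4)*(u - 5).
b) (u + 4)*(u - 5)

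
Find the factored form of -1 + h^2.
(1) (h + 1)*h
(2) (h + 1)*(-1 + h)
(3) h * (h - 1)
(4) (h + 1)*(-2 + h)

We need to factor -1 + h^2.
The factored form is (h + 1)*(-1 + h).
2) (h + 1)*(-1 + h)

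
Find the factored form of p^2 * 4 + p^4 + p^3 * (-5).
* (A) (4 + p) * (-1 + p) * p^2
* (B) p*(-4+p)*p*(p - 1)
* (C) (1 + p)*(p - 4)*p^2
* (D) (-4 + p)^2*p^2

We need to factor p^2 * 4 + p^4 + p^3 * (-5).
The factored form is p*(-4+p)*p*(p - 1).
B) p*(-4+p)*p*(p - 1)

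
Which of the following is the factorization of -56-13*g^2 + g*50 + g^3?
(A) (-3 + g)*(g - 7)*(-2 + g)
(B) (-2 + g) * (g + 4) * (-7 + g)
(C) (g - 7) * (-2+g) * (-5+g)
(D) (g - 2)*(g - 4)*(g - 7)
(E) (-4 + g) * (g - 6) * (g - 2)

We need to factor -56-13*g^2 + g*50 + g^3.
The factored form is (g - 2)*(g - 4)*(g - 7).
D) (g - 2)*(g - 4)*(g - 7)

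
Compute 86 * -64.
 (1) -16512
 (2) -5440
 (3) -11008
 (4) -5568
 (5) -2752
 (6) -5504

86 * -64 = -5504
6) -5504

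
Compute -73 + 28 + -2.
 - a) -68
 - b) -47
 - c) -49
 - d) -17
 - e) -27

First: -73 + 28 = -45
Then: -45 + -2 = -47
b) -47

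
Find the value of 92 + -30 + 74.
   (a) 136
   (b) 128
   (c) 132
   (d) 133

First: 92 + -30 = 62
Then: 62 + 74 = 136
a) 136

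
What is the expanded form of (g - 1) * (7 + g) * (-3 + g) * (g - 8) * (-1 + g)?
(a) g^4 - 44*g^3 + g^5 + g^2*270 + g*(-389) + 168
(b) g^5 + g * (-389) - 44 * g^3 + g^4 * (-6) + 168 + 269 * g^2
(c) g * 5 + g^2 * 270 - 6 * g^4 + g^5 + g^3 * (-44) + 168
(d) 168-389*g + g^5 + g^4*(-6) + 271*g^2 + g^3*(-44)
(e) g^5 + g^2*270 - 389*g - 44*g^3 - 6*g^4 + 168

Expanding (g - 1) * (7 + g) * (-3 + g) * (g - 8) * (-1 + g):
= g^5 + g^2*270 - 389*g - 44*g^3 - 6*g^4 + 168
e) g^5 + g^2*270 - 389*g - 44*g^3 - 6*g^4 + 168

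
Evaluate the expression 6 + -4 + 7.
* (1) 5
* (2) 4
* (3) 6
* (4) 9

First: 6 + -4 = 2
Then: 2 + 7 = 9
4) 9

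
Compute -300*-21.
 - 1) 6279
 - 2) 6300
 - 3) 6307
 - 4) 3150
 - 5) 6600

-300 * -21 = 6300
2) 6300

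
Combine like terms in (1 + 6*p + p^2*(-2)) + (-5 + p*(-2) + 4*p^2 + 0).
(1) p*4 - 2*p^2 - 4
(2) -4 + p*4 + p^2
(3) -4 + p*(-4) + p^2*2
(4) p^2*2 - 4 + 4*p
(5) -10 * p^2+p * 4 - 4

Adding the polynomials and combining like terms:
(1 + 6*p + p^2*(-2)) + (-5 + p*(-2) + 4*p^2 + 0)
= p^2*2 - 4 + 4*p
4) p^2*2 - 4 + 4*p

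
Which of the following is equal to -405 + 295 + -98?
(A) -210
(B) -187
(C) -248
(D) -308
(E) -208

First: -405 + 295 = -110
Then: -110 + -98 = -208
E) -208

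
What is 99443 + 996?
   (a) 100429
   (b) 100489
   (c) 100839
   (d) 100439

99443 + 996 = 100439
d) 100439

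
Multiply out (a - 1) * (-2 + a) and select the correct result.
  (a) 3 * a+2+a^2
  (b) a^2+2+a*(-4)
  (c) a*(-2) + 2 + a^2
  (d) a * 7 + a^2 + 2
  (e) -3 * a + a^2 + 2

Expanding (a - 1) * (-2 + a):
= -3 * a + a^2 + 2
e) -3 * a + a^2 + 2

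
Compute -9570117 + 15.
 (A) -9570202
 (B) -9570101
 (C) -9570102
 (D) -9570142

-9570117 + 15 = -9570102
C) -9570102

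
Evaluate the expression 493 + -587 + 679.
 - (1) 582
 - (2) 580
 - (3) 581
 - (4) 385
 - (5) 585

First: 493 + -587 = -94
Then: -94 + 679 = 585
5) 585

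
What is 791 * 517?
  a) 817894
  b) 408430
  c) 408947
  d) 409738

791 * 517 = 408947
c) 408947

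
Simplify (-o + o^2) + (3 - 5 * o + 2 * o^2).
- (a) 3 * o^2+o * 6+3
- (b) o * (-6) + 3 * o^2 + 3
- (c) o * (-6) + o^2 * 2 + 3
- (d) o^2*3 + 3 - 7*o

Adding the polynomials and combining like terms:
(-o + o^2) + (3 - 5*o + 2*o^2)
= o * (-6) + 3 * o^2 + 3
b) o * (-6) + 3 * o^2 + 3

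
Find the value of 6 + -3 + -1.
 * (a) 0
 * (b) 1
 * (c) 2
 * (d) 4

First: 6 + -3 = 3
Then: 3 + -1 = 2
c) 2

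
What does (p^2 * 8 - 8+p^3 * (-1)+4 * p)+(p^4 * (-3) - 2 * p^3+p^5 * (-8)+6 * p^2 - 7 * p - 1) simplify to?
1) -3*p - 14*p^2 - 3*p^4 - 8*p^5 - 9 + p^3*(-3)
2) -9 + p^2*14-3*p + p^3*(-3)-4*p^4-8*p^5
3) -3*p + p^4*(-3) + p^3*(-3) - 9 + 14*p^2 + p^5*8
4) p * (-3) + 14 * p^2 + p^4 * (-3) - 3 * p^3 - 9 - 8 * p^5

Adding the polynomials and combining like terms:
(p^2*8 - 8 + p^3*(-1) + 4*p) + (p^4*(-3) - 2*p^3 + p^5*(-8) + 6*p^2 - 7*p - 1)
= p * (-3) + 14 * p^2 + p^4 * (-3) - 3 * p^3 - 9 - 8 * p^5
4) p * (-3) + 14 * p^2 + p^4 * (-3) - 3 * p^3 - 9 - 8 * p^5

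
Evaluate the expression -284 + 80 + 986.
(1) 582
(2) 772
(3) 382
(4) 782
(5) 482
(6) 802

First: -284 + 80 = -204
Then: -204 + 986 = 782
4) 782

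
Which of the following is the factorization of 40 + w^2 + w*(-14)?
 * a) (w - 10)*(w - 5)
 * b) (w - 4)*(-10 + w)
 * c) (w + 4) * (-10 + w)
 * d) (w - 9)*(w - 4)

We need to factor 40 + w^2 + w*(-14).
The factored form is (w - 4)*(-10 + w).
b) (w - 4)*(-10 + w)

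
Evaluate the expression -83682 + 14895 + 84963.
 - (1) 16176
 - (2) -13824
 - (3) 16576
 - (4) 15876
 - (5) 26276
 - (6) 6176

First: -83682 + 14895 = -68787
Then: -68787 + 84963 = 16176
1) 16176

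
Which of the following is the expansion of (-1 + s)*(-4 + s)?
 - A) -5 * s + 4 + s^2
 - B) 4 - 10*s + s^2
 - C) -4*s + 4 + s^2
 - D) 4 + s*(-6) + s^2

Expanding (-1 + s)*(-4 + s):
= -5 * s + 4 + s^2
A) -5 * s + 4 + s^2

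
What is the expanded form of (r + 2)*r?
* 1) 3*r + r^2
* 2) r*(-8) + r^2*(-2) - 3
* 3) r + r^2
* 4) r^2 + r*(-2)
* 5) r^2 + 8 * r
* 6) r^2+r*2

Expanding (r + 2)*r:
= r^2+r*2
6) r^2+r*2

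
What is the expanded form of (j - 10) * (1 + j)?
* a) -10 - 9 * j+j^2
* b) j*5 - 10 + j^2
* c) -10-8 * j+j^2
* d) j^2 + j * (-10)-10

Expanding (j - 10) * (1 + j):
= -10 - 9 * j+j^2
a) -10 - 9 * j+j^2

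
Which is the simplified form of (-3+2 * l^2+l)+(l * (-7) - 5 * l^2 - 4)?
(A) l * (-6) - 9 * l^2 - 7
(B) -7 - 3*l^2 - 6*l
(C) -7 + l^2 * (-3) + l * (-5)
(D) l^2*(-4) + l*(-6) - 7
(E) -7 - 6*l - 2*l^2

Adding the polynomials and combining like terms:
(-3 + 2*l^2 + l) + (l*(-7) - 5*l^2 - 4)
= -7 - 3*l^2 - 6*l
B) -7 - 3*l^2 - 6*l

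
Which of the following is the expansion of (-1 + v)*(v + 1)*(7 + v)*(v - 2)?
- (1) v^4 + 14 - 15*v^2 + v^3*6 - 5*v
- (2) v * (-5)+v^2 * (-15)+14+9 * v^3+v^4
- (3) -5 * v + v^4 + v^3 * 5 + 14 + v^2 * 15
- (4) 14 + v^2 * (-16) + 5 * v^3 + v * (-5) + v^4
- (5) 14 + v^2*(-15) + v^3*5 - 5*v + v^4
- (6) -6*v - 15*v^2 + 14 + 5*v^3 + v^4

Expanding (-1 + v)*(v + 1)*(7 + v)*(v - 2):
= 14 + v^2*(-15) + v^3*5 - 5*v + v^4
5) 14 + v^2*(-15) + v^3*5 - 5*v + v^4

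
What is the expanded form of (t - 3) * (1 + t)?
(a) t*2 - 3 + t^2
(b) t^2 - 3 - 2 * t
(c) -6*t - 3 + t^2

Expanding (t - 3) * (1 + t):
= t^2 - 3 - 2 * t
b) t^2 - 3 - 2 * t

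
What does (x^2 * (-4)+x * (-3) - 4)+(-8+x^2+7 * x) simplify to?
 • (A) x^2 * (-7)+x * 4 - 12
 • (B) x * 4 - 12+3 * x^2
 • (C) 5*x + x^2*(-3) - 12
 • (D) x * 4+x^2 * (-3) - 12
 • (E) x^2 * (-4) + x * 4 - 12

Adding the polynomials and combining like terms:
(x^2*(-4) + x*(-3) - 4) + (-8 + x^2 + 7*x)
= x * 4+x^2 * (-3) - 12
D) x * 4+x^2 * (-3) - 12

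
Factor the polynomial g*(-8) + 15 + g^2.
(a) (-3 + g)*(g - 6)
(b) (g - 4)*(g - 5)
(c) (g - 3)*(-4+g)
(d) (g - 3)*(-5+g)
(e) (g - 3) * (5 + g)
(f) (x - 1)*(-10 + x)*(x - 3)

We need to factor g*(-8) + 15 + g^2.
The factored form is (g - 3)*(-5+g).
d) (g - 3)*(-5+g)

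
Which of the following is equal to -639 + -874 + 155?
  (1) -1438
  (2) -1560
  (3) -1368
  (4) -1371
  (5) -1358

First: -639 + -874 = -1513
Then: -1513 + 155 = -1358
5) -1358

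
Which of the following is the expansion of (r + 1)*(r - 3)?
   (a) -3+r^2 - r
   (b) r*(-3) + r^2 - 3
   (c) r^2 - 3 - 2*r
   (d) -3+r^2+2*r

Expanding (r + 1)*(r - 3):
= r^2 - 3 - 2*r
c) r^2 - 3 - 2*r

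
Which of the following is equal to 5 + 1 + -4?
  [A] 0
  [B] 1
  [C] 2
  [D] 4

First: 5 + 1 = 6
Then: 6 + -4 = 2
C) 2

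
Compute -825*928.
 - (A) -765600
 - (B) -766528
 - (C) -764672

-825 * 928 = -765600
A) -765600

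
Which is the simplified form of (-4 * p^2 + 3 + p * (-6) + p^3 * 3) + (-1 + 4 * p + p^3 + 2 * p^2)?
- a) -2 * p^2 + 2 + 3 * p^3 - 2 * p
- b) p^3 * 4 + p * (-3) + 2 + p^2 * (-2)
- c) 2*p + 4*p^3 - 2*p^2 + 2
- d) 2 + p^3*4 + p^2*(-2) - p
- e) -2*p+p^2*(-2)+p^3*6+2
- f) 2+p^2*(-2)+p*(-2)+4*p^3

Adding the polynomials and combining like terms:
(-4*p^2 + 3 + p*(-6) + p^3*3) + (-1 + 4*p + p^3 + 2*p^2)
= 2+p^2*(-2)+p*(-2)+4*p^3
f) 2+p^2*(-2)+p*(-2)+4*p^3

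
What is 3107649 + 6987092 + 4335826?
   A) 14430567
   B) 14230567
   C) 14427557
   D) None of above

First: 3107649 + 6987092 = 10094741
Then: 10094741 + 4335826 = 14430567
A) 14430567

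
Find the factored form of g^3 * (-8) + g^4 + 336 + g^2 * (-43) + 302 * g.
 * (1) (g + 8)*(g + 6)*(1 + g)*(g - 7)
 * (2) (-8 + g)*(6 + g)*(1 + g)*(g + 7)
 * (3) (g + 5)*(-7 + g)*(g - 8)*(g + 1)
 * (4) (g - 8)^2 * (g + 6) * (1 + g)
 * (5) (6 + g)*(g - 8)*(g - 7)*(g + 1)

We need to factor g^3 * (-8) + g^4 + 336 + g^2 * (-43) + 302 * g.
The factored form is (6 + g)*(g - 8)*(g - 7)*(g + 1).
5) (6 + g)*(g - 8)*(g - 7)*(g + 1)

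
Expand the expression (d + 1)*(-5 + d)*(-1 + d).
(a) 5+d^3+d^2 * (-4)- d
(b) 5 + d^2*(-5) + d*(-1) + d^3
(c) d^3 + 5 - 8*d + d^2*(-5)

Expanding (d + 1)*(-5 + d)*(-1 + d):
= 5 + d^2*(-5) + d*(-1) + d^3
b) 5 + d^2*(-5) + d*(-1) + d^3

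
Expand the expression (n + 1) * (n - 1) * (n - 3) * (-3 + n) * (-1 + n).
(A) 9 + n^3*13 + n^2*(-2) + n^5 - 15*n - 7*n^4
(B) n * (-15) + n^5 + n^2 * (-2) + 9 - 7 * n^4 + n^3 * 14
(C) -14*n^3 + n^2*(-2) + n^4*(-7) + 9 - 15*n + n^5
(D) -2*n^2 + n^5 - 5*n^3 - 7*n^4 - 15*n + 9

Expanding (n + 1) * (n - 1) * (n - 3) * (-3 + n) * (-1 + n):
= n * (-15) + n^5 + n^2 * (-2) + 9 - 7 * n^4 + n^3 * 14
B) n * (-15) + n^5 + n^2 * (-2) + 9 - 7 * n^4 + n^3 * 14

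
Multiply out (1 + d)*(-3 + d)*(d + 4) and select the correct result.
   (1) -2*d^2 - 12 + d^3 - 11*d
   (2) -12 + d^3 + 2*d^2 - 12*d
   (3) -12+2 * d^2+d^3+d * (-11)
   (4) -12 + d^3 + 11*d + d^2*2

Expanding (1 + d)*(-3 + d)*(d + 4):
= -12+2 * d^2+d^3+d * (-11)
3) -12+2 * d^2+d^3+d * (-11)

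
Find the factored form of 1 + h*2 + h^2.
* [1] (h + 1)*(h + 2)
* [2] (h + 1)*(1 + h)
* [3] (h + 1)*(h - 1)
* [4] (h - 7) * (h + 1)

We need to factor 1 + h*2 + h^2.
The factored form is (h + 1)*(1 + h).
2) (h + 1)*(1 + h)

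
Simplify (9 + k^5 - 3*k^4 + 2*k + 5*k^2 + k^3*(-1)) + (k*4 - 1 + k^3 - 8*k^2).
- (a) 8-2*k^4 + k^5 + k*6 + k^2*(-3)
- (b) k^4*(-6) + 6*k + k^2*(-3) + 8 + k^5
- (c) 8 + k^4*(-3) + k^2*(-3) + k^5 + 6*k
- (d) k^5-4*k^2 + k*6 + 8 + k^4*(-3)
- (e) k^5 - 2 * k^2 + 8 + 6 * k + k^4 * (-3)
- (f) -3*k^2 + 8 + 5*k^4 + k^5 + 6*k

Adding the polynomials and combining like terms:
(9 + k^5 - 3*k^4 + 2*k + 5*k^2 + k^3*(-1)) + (k*4 - 1 + k^3 - 8*k^2)
= 8 + k^4*(-3) + k^2*(-3) + k^5 + 6*k
c) 8 + k^4*(-3) + k^2*(-3) + k^5 + 6*k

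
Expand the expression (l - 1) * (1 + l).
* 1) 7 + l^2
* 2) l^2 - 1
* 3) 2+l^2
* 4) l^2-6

Expanding (l - 1) * (1 + l):
= l^2 - 1
2) l^2 - 1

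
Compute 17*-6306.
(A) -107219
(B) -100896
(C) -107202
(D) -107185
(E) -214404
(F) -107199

17 * -6306 = -107202
C) -107202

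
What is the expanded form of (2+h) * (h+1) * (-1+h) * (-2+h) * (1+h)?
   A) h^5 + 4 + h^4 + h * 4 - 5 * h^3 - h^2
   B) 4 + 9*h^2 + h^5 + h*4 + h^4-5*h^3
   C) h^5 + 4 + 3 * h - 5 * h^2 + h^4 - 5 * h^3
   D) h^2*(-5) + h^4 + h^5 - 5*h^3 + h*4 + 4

Expanding (2+h) * (h+1) * (-1+h) * (-2+h) * (1+h):
= h^2*(-5) + h^4 + h^5 - 5*h^3 + h*4 + 4
D) h^2*(-5) + h^4 + h^5 - 5*h^3 + h*4 + 4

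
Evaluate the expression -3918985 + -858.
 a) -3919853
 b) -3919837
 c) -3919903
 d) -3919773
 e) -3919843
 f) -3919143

-3918985 + -858 = -3919843
e) -3919843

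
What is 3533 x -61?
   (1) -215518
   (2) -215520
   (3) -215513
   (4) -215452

3533 * -61 = -215513
3) -215513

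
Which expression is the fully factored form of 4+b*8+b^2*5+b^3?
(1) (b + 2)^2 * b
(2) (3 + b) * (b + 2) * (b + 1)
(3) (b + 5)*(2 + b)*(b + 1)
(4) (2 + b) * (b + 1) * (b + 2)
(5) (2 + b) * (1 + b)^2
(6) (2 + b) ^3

We need to factor 4+b*8+b^2*5+b^3.
The factored form is (2 + b) * (b + 1) * (b + 2).
4) (2 + b) * (b + 1) * (b + 2)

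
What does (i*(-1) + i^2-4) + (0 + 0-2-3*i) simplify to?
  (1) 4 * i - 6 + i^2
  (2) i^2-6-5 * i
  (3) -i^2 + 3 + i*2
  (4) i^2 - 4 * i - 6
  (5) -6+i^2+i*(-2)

Adding the polynomials and combining like terms:
(i*(-1) + i^2 - 4) + (0 + 0 - 2 - 3*i)
= i^2 - 4 * i - 6
4) i^2 - 4 * i - 6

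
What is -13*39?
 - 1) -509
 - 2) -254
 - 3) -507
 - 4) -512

-13 * 39 = -507
3) -507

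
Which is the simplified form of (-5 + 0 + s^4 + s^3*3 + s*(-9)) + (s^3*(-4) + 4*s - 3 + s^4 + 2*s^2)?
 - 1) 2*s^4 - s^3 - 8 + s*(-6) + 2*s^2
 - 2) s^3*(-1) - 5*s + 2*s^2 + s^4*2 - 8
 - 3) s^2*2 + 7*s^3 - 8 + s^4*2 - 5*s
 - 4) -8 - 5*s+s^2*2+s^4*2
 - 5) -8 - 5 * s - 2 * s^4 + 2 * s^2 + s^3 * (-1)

Adding the polynomials and combining like terms:
(-5 + 0 + s^4 + s^3*3 + s*(-9)) + (s^3*(-4) + 4*s - 3 + s^4 + 2*s^2)
= s^3*(-1) - 5*s + 2*s^2 + s^4*2 - 8
2) s^3*(-1) - 5*s + 2*s^2 + s^4*2 - 8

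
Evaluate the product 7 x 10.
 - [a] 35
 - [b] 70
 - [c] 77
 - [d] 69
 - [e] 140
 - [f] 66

7 * 10 = 70
b) 70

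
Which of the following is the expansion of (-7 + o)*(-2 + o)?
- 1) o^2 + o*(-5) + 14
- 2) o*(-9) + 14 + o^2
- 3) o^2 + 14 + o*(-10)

Expanding (-7 + o)*(-2 + o):
= o*(-9) + 14 + o^2
2) o*(-9) + 14 + o^2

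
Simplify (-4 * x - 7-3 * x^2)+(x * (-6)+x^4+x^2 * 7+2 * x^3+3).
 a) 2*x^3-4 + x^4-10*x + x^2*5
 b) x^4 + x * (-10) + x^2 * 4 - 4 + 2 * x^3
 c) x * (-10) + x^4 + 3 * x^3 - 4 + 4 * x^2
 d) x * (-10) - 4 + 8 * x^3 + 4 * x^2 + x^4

Adding the polynomials and combining like terms:
(-4*x - 7 - 3*x^2) + (x*(-6) + x^4 + x^2*7 + 2*x^3 + 3)
= x^4 + x * (-10) + x^2 * 4 - 4 + 2 * x^3
b) x^4 + x * (-10) + x^2 * 4 - 4 + 2 * x^3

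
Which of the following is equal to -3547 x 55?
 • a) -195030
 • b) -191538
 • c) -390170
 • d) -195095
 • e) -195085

-3547 * 55 = -195085
e) -195085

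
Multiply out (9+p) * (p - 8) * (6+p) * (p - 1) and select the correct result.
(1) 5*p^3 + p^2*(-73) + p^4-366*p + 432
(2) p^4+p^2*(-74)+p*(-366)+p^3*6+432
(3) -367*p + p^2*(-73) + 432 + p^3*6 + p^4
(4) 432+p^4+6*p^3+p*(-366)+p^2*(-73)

Expanding (9+p) * (p - 8) * (6+p) * (p - 1):
= 432+p^4+6*p^3+p*(-366)+p^2*(-73)
4) 432+p^4+6*p^3+p*(-366)+p^2*(-73)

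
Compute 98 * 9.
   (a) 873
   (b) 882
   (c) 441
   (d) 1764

98 * 9 = 882
b) 882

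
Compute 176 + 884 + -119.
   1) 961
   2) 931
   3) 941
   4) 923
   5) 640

First: 176 + 884 = 1060
Then: 1060 + -119 = 941
3) 941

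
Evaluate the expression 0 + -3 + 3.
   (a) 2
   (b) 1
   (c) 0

First: 0 + -3 = -3
Then: -3 + 3 = 0
c) 0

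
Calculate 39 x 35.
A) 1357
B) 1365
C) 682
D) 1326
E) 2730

39 * 35 = 1365
B) 1365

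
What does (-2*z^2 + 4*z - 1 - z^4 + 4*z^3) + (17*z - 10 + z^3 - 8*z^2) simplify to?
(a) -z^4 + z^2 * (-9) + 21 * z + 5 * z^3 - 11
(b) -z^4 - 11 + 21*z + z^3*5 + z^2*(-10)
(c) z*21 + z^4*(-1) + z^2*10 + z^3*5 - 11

Adding the polynomials and combining like terms:
(-2*z^2 + 4*z - 1 - z^4 + 4*z^3) + (17*z - 10 + z^3 - 8*z^2)
= -z^4 - 11 + 21*z + z^3*5 + z^2*(-10)
b) -z^4 - 11 + 21*z + z^3*5 + z^2*(-10)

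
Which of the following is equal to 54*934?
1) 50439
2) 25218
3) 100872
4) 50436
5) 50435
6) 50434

54 * 934 = 50436
4) 50436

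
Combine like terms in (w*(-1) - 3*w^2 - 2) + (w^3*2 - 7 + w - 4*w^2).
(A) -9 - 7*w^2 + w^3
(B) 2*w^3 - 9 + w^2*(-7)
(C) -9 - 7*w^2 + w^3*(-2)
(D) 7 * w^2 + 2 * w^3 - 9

Adding the polynomials and combining like terms:
(w*(-1) - 3*w^2 - 2) + (w^3*2 - 7 + w - 4*w^2)
= 2*w^3 - 9 + w^2*(-7)
B) 2*w^3 - 9 + w^2*(-7)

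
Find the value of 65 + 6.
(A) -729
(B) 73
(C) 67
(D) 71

65 + 6 = 71
D) 71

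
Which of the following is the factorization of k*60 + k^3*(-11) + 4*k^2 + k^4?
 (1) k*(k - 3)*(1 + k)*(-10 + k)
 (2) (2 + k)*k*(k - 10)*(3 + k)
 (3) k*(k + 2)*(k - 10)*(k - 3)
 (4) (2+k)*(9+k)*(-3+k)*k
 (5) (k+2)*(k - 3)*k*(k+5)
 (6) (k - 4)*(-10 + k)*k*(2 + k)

We need to factor k*60 + k^3*(-11) + 4*k^2 + k^4.
The factored form is k*(k + 2)*(k - 10)*(k - 3).
3) k*(k + 2)*(k - 10)*(k - 3)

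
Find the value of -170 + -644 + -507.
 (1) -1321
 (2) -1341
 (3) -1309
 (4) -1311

First: -170 + -644 = -814
Then: -814 + -507 = -1321
1) -1321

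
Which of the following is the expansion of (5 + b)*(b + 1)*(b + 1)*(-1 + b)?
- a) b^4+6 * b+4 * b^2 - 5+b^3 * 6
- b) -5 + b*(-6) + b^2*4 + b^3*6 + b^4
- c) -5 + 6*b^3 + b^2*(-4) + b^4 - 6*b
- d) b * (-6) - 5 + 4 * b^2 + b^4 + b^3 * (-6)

Expanding (5 + b)*(b + 1)*(b + 1)*(-1 + b):
= -5 + b*(-6) + b^2*4 + b^3*6 + b^4
b) -5 + b*(-6) + b^2*4 + b^3*6 + b^4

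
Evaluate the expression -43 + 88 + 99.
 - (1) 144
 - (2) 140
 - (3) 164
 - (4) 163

First: -43 + 88 = 45
Then: 45 + 99 = 144
1) 144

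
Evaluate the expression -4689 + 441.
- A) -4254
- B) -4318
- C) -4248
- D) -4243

-4689 + 441 = -4248
C) -4248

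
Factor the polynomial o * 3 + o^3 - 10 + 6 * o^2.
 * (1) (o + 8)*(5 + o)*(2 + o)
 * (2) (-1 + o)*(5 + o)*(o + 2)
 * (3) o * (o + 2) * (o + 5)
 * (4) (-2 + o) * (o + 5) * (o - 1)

We need to factor o * 3 + o^3 - 10 + 6 * o^2.
The factored form is (-1 + o)*(5 + o)*(o + 2).
2) (-1 + o)*(5 + o)*(o + 2)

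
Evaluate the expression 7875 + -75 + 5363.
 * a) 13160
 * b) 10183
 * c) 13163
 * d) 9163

First: 7875 + -75 = 7800
Then: 7800 + 5363 = 13163
c) 13163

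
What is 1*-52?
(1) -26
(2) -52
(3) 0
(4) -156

1 * -52 = -52
2) -52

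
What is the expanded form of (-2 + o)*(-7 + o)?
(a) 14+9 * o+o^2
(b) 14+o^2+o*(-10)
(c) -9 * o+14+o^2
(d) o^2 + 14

Expanding (-2 + o)*(-7 + o):
= -9 * o+14+o^2
c) -9 * o+14+o^2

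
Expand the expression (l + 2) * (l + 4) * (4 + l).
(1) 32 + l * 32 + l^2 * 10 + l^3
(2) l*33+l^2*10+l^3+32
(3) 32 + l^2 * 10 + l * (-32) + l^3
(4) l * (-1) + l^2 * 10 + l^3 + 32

Expanding (l + 2) * (l + 4) * (4 + l):
= 32 + l * 32 + l^2 * 10 + l^3
1) 32 + l * 32 + l^2 * 10 + l^3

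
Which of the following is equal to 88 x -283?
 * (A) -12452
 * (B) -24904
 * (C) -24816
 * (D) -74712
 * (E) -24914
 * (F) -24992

88 * -283 = -24904
B) -24904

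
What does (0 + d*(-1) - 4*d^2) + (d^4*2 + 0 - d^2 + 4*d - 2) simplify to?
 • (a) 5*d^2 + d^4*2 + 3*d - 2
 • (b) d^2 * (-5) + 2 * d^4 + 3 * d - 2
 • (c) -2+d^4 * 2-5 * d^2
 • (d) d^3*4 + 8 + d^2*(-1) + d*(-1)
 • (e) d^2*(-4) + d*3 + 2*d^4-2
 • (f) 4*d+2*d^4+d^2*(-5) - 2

Adding the polynomials and combining like terms:
(0 + d*(-1) - 4*d^2) + (d^4*2 + 0 - d^2 + 4*d - 2)
= d^2 * (-5) + 2 * d^4 + 3 * d - 2
b) d^2 * (-5) + 2 * d^4 + 3 * d - 2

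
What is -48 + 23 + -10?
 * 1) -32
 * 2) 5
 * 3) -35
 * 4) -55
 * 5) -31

First: -48 + 23 = -25
Then: -25 + -10 = -35
3) -35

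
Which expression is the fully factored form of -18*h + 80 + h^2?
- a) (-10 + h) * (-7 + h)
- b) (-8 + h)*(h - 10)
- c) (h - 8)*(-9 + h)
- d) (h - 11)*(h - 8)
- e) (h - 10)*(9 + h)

We need to factor -18*h + 80 + h^2.
The factored form is (-8 + h)*(h - 10).
b) (-8 + h)*(h - 10)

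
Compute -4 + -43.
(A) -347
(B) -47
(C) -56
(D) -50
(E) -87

-4 + -43 = -47
B) -47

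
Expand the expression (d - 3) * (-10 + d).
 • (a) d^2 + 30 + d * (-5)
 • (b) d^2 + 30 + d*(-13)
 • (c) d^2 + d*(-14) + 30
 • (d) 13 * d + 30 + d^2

Expanding (d - 3) * (-10 + d):
= d^2 + 30 + d*(-13)
b) d^2 + 30 + d*(-13)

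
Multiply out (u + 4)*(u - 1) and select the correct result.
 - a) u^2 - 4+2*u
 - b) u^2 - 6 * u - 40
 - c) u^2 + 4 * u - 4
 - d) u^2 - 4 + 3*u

Expanding (u + 4)*(u - 1):
= u^2 - 4 + 3*u
d) u^2 - 4 + 3*u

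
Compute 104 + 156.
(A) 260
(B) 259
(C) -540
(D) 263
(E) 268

104 + 156 = 260
A) 260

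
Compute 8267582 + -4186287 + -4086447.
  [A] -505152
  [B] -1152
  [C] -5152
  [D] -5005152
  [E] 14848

First: 8267582 + -4186287 = 4081295
Then: 4081295 + -4086447 = -5152
C) -5152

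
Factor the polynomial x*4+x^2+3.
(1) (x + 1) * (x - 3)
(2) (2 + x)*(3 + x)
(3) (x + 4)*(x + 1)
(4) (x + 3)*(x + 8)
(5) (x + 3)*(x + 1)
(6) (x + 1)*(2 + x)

We need to factor x*4+x^2+3.
The factored form is (x + 3)*(x + 1).
5) (x + 3)*(x + 1)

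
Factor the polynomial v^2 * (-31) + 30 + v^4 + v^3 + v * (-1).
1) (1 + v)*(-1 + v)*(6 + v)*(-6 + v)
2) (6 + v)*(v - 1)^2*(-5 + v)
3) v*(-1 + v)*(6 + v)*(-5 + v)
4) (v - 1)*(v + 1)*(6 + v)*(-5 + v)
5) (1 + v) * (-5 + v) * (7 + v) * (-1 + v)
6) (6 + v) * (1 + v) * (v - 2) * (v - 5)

We need to factor v^2 * (-31) + 30 + v^4 + v^3 + v * (-1).
The factored form is (v - 1)*(v + 1)*(6 + v)*(-5 + v).
4) (v - 1)*(v + 1)*(6 + v)*(-5 + v)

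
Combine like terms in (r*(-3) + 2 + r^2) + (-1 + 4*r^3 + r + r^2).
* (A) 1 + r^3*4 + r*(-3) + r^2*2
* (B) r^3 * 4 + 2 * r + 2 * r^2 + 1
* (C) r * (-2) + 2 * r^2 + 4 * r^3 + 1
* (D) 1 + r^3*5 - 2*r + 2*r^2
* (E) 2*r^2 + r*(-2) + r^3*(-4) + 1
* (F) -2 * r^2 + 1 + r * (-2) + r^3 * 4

Adding the polynomials and combining like terms:
(r*(-3) + 2 + r^2) + (-1 + 4*r^3 + r + r^2)
= r * (-2) + 2 * r^2 + 4 * r^3 + 1
C) r * (-2) + 2 * r^2 + 4 * r^3 + 1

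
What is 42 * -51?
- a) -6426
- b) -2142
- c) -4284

42 * -51 = -2142
b) -2142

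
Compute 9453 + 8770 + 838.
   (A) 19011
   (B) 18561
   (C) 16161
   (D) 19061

First: 9453 + 8770 = 18223
Then: 18223 + 838 = 19061
D) 19061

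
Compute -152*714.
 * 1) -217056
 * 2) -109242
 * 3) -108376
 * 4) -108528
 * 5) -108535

-152 * 714 = -108528
4) -108528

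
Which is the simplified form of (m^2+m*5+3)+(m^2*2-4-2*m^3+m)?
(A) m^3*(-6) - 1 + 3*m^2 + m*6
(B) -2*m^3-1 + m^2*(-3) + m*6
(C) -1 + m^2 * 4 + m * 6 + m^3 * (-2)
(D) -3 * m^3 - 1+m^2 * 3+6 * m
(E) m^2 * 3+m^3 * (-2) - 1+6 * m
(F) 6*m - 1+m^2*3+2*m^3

Adding the polynomials and combining like terms:
(m^2 + m*5 + 3) + (m^2*2 - 4 - 2*m^3 + m)
= m^2 * 3+m^3 * (-2) - 1+6 * m
E) m^2 * 3+m^3 * (-2) - 1+6 * m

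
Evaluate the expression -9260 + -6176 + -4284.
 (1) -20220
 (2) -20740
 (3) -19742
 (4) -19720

First: -9260 + -6176 = -15436
Then: -15436 + -4284 = -19720
4) -19720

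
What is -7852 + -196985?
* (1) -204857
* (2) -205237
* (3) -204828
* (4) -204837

-7852 + -196985 = -204837
4) -204837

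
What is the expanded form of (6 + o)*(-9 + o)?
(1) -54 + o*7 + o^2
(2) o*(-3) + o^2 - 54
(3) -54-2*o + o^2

Expanding (6 + o)*(-9 + o):
= o*(-3) + o^2 - 54
2) o*(-3) + o^2 - 54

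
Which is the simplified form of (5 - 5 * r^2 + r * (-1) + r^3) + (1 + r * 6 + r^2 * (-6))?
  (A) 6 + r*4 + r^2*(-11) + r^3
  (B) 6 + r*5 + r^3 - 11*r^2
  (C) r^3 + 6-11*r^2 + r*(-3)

Adding the polynomials and combining like terms:
(5 - 5*r^2 + r*(-1) + r^3) + (1 + r*6 + r^2*(-6))
= 6 + r*5 + r^3 - 11*r^2
B) 6 + r*5 + r^3 - 11*r^2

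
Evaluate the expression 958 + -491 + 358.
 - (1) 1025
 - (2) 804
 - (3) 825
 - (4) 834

First: 958 + -491 = 467
Then: 467 + 358 = 825
3) 825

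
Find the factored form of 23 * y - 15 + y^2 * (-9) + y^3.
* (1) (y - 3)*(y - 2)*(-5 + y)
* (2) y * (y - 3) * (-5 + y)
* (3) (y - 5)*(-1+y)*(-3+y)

We need to factor 23 * y - 15 + y^2 * (-9) + y^3.
The factored form is (y - 5)*(-1+y)*(-3+y).
3) (y - 5)*(-1+y)*(-3+y)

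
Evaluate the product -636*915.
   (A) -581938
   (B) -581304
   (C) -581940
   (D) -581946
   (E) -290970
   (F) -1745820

-636 * 915 = -581940
C) -581940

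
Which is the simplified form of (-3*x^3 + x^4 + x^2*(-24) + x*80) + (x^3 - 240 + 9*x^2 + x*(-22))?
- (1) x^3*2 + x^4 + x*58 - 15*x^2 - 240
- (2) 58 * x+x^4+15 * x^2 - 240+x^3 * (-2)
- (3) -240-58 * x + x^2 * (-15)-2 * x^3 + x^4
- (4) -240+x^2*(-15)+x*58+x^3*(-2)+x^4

Adding the polynomials and combining like terms:
(-3*x^3 + x^4 + x^2*(-24) + x*80) + (x^3 - 240 + 9*x^2 + x*(-22))
= -240+x^2*(-15)+x*58+x^3*(-2)+x^4
4) -240+x^2*(-15)+x*58+x^3*(-2)+x^4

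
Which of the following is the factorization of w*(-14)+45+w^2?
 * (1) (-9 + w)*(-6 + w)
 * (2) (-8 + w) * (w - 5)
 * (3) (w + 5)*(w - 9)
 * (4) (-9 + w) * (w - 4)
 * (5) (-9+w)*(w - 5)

We need to factor w*(-14)+45+w^2.
The factored form is (-9+w)*(w - 5).
5) (-9+w)*(w - 5)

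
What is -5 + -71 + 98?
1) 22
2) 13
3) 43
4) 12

First: -5 + -71 = -76
Then: -76 + 98 = 22
1) 22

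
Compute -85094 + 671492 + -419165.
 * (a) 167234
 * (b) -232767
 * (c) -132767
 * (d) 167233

First: -85094 + 671492 = 586398
Then: 586398 + -419165 = 167233
d) 167233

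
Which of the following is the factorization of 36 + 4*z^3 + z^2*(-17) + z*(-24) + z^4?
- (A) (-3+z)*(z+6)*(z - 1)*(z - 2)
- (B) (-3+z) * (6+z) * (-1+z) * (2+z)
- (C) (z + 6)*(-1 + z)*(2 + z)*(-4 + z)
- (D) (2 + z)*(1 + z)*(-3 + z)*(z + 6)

We need to factor 36 + 4*z^3 + z^2*(-17) + z*(-24) + z^4.
The factored form is (-3+z) * (6+z) * (-1+z) * (2+z).
B) (-3+z) * (6+z) * (-1+z) * (2+z)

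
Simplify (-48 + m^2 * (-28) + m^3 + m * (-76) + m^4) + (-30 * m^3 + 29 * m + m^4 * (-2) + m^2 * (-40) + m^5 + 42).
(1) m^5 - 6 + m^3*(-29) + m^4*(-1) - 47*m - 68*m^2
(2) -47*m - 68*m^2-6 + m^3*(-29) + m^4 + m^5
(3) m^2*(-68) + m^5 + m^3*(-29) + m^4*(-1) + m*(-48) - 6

Adding the polynomials and combining like terms:
(-48 + m^2*(-28) + m^3 + m*(-76) + m^4) + (-30*m^3 + 29*m + m^4*(-2) + m^2*(-40) + m^5 + 42)
= m^5 - 6 + m^3*(-29) + m^4*(-1) - 47*m - 68*m^2
1) m^5 - 6 + m^3*(-29) + m^4*(-1) - 47*m - 68*m^2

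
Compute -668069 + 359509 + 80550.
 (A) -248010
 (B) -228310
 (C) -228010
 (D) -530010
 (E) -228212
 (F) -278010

First: -668069 + 359509 = -308560
Then: -308560 + 80550 = -228010
C) -228010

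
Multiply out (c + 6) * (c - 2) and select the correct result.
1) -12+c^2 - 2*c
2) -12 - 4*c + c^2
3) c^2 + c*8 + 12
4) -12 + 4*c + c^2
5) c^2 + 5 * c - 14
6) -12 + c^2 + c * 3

Expanding (c + 6) * (c - 2):
= -12 + 4*c + c^2
4) -12 + 4*c + c^2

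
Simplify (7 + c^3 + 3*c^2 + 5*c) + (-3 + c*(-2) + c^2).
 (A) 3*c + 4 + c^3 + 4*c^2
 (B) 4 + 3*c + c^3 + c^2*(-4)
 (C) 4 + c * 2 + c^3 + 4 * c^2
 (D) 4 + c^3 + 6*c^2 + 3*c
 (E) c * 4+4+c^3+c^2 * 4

Adding the polynomials and combining like terms:
(7 + c^3 + 3*c^2 + 5*c) + (-3 + c*(-2) + c^2)
= 3*c + 4 + c^3 + 4*c^2
A) 3*c + 4 + c^3 + 4*c^2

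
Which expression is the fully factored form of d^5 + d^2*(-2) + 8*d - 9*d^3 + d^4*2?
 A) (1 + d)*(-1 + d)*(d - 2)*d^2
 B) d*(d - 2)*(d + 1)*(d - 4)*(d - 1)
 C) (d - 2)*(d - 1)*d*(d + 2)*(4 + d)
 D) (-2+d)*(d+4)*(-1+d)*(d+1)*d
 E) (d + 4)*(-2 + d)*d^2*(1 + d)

We need to factor d^5 + d^2*(-2) + 8*d - 9*d^3 + d^4*2.
The factored form is (-2+d)*(d+4)*(-1+d)*(d+1)*d.
D) (-2+d)*(d+4)*(-1+d)*(d+1)*d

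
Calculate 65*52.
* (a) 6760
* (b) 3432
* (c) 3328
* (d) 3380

65 * 52 = 3380
d) 3380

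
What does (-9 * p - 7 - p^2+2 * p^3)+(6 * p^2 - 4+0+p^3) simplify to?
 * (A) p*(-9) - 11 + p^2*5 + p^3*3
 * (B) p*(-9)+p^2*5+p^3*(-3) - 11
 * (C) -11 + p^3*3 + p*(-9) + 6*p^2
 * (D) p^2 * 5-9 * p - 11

Adding the polynomials and combining like terms:
(-9*p - 7 - p^2 + 2*p^3) + (6*p^2 - 4 + 0 + p^3)
= p*(-9) - 11 + p^2*5 + p^3*3
A) p*(-9) - 11 + p^2*5 + p^3*3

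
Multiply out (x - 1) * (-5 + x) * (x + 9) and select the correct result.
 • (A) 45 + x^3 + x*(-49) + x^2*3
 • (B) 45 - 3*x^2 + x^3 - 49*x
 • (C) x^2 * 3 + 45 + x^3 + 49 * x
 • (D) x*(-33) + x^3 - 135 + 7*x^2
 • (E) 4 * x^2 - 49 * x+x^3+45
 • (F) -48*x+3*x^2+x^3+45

Expanding (x - 1) * (-5 + x) * (x + 9):
= 45 + x^3 + x*(-49) + x^2*3
A) 45 + x^3 + x*(-49) + x^2*3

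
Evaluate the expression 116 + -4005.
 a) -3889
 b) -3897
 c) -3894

116 + -4005 = -3889
a) -3889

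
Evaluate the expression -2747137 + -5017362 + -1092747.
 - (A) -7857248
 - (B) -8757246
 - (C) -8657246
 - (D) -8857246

First: -2747137 + -5017362 = -7764499
Then: -7764499 + -1092747 = -8857246
D) -8857246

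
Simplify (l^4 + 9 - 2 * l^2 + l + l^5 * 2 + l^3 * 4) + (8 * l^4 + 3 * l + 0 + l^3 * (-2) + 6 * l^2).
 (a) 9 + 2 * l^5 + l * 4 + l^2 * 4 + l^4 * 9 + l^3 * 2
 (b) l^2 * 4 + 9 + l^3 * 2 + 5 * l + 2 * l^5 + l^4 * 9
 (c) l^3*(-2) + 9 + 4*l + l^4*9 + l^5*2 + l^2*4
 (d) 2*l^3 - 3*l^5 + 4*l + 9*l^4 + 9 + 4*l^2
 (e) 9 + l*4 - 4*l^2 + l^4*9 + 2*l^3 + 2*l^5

Adding the polynomials and combining like terms:
(l^4 + 9 - 2*l^2 + l + l^5*2 + l^3*4) + (8*l^4 + 3*l + 0 + l^3*(-2) + 6*l^2)
= 9 + 2 * l^5 + l * 4 + l^2 * 4 + l^4 * 9 + l^3 * 2
a) 9 + 2 * l^5 + l * 4 + l^2 * 4 + l^4 * 9 + l^3 * 2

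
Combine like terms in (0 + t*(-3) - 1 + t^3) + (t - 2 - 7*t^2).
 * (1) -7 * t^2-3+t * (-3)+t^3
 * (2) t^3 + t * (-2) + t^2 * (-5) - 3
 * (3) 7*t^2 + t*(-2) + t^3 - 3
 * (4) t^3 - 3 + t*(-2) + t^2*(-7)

Adding the polynomials and combining like terms:
(0 + t*(-3) - 1 + t^3) + (t - 2 - 7*t^2)
= t^3 - 3 + t*(-2) + t^2*(-7)
4) t^3 - 3 + t*(-2) + t^2*(-7)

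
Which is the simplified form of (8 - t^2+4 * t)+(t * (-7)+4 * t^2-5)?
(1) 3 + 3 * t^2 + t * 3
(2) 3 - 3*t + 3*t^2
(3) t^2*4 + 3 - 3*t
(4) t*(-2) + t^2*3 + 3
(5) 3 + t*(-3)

Adding the polynomials and combining like terms:
(8 - t^2 + 4*t) + (t*(-7) + 4*t^2 - 5)
= 3 - 3*t + 3*t^2
2) 3 - 3*t + 3*t^2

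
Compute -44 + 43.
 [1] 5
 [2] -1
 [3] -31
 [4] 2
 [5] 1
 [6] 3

-44 + 43 = -1
2) -1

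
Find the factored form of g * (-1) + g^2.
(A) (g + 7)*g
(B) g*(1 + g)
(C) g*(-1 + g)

We need to factor g * (-1) + g^2.
The factored form is g*(-1 + g).
C) g*(-1 + g)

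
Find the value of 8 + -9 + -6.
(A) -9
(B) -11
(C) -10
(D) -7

First: 8 + -9 = -1
Then: -1 + -6 = -7
D) -7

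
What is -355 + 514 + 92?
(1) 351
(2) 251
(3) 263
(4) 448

First: -355 + 514 = 159
Then: 159 + 92 = 251
2) 251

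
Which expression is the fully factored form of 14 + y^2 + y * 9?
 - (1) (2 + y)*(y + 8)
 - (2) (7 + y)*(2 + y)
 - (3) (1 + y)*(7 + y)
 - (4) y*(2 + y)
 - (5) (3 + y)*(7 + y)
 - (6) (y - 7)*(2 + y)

We need to factor 14 + y^2 + y * 9.
The factored form is (7 + y)*(2 + y).
2) (7 + y)*(2 + y)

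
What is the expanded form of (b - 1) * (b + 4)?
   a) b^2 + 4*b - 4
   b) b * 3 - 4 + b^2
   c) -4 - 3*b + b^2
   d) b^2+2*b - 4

Expanding (b - 1) * (b + 4):
= b * 3 - 4 + b^2
b) b * 3 - 4 + b^2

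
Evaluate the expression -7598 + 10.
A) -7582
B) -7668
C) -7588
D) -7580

-7598 + 10 = -7588
C) -7588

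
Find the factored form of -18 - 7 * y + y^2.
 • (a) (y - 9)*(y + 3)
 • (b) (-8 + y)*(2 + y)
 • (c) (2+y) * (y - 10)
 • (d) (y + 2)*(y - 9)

We need to factor -18 - 7 * y + y^2.
The factored form is (y + 2)*(y - 9).
d) (y + 2)*(y - 9)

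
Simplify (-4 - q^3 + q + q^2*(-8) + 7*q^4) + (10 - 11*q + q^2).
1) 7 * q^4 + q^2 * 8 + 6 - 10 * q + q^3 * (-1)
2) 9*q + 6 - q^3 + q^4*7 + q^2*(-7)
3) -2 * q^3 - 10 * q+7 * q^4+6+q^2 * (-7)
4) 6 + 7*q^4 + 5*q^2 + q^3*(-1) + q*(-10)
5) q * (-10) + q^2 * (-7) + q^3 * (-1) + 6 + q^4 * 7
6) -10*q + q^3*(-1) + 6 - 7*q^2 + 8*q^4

Adding the polynomials and combining like terms:
(-4 - q^3 + q + q^2*(-8) + 7*q^4) + (10 - 11*q + q^2)
= q * (-10) + q^2 * (-7) + q^3 * (-1) + 6 + q^4 * 7
5) q * (-10) + q^2 * (-7) + q^3 * (-1) + 6 + q^4 * 7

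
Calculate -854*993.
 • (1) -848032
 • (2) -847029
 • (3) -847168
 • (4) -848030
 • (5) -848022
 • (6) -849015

-854 * 993 = -848022
5) -848022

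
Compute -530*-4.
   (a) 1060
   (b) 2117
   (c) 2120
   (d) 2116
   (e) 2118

-530 * -4 = 2120
c) 2120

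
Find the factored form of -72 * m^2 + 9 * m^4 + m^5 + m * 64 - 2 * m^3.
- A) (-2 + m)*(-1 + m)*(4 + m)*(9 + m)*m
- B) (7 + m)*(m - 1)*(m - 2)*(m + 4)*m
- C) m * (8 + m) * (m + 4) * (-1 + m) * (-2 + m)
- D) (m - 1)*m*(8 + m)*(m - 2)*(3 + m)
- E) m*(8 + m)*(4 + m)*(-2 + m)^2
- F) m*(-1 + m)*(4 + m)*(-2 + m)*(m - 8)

We need to factor -72 * m^2 + 9 * m^4 + m^5 + m * 64 - 2 * m^3.
The factored form is m * (8 + m) * (m + 4) * (-1 + m) * (-2 + m).
C) m * (8 + m) * (m + 4) * (-1 + m) * (-2 + m)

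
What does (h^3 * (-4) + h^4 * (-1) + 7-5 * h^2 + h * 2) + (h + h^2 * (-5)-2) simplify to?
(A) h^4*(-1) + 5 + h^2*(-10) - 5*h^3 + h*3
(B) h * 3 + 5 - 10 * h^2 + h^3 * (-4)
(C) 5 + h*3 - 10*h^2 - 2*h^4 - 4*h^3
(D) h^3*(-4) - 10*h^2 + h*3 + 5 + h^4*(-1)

Adding the polynomials and combining like terms:
(h^3*(-4) + h^4*(-1) + 7 - 5*h^2 + h*2) + (h + h^2*(-5) - 2)
= h^3*(-4) - 10*h^2 + h*3 + 5 + h^4*(-1)
D) h^3*(-4) - 10*h^2 + h*3 + 5 + h^4*(-1)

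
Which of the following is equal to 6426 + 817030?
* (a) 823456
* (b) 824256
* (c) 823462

6426 + 817030 = 823456
a) 823456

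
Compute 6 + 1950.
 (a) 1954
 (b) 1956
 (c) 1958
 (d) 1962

6 + 1950 = 1956
b) 1956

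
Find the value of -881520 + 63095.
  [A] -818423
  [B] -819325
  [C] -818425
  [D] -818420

-881520 + 63095 = -818425
C) -818425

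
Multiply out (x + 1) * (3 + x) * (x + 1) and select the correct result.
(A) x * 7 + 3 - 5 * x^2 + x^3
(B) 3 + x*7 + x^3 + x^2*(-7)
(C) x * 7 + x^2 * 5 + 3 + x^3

Expanding (x + 1) * (3 + x) * (x + 1):
= x * 7 + x^2 * 5 + 3 + x^3
C) x * 7 + x^2 * 5 + 3 + x^3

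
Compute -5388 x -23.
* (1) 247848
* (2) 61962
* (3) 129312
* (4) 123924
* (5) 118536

-5388 * -23 = 123924
4) 123924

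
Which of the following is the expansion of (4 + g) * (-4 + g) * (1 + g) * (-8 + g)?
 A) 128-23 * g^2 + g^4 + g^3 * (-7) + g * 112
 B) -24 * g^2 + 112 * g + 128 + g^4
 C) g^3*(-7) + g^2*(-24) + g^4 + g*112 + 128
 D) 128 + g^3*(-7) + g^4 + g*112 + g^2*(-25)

Expanding (4 + g) * (-4 + g) * (1 + g) * (-8 + g):
= g^3*(-7) + g^2*(-24) + g^4 + g*112 + 128
C) g^3*(-7) + g^2*(-24) + g^4 + g*112 + 128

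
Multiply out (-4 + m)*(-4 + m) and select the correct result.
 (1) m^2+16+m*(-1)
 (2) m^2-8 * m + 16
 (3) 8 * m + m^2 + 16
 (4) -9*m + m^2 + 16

Expanding (-4 + m)*(-4 + m):
= m^2-8 * m + 16
2) m^2-8 * m + 16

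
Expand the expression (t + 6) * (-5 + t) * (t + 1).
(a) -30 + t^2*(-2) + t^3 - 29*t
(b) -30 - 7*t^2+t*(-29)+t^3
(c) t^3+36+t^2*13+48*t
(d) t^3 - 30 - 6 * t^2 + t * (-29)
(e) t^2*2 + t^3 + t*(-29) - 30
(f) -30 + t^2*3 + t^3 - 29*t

Expanding (t + 6) * (-5 + t) * (t + 1):
= t^2*2 + t^3 + t*(-29) - 30
e) t^2*2 + t^3 + t*(-29) - 30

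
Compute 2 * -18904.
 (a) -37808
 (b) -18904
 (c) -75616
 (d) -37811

2 * -18904 = -37808
a) -37808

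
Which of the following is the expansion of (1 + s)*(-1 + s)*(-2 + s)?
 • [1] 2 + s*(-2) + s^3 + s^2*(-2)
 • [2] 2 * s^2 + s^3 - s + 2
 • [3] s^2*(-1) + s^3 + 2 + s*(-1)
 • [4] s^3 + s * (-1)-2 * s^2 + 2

Expanding (1 + s)*(-1 + s)*(-2 + s):
= s^3 + s * (-1)-2 * s^2 + 2
4) s^3 + s * (-1)-2 * s^2 + 2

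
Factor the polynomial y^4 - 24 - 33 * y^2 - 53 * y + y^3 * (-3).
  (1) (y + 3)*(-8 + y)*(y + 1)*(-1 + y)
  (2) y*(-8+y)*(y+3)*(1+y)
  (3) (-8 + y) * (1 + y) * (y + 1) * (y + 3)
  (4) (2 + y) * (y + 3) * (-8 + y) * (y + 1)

We need to factor y^4 - 24 - 33 * y^2 - 53 * y + y^3 * (-3).
The factored form is (-8 + y) * (1 + y) * (y + 1) * (y + 3).
3) (-8 + y) * (1 + y) * (y + 1) * (y + 3)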